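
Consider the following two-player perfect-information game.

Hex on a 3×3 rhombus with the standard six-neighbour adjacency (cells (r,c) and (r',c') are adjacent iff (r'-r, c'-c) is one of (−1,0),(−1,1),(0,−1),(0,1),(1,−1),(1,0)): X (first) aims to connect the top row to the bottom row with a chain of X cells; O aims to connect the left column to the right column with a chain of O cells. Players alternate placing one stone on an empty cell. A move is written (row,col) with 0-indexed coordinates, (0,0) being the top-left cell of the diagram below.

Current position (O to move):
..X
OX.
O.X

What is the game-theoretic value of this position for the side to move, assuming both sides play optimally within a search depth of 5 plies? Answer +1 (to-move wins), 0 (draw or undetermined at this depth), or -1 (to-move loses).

ply 1, O at ..X/OX./O.X | (0,0)=-1→O.X/OX./O.X*; (0,1)=-1→.OX/OX./O.X; (1,2)=-1→..X/OXO/O.X; (2,1)=-1→..X/OX./OOX
ply 2, X at O.X/OX./O.X | (0,1)=+1→OXX/OX./O.X*; (1,2)=+1→O.X/OXX/O.X; (2,1)=+1→O.X/OX./OXX
ply 3, O at OXX/OX./O.X | (1,2)=-1→OXX/OXO/O.X*; (2,1)=-1→OXX/OX./OOX
ply 4, X at OXX/OXO/O.X | (2,1)=+1→OXX/OXO/OXX*
ply 5: OXX/OXO/OXX is terminal -1 (O); from ..X/OX./O.X depth 5

value(..X/OX./O.X, O) = -1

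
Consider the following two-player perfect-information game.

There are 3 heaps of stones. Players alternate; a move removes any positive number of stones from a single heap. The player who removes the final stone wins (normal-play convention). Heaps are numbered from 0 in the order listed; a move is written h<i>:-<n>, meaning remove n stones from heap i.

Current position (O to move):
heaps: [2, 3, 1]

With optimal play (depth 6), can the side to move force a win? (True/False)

O winning at [(2,3,1)]: False

p1 O@[(2,3,1)]: h0:-1[(1,3,1)]-1* h0:-2[(0,3,1)]-1 h1:-1[(2,2,1)]-1 h1:-2[(2,1,1)]-1 h1:-3[(2,0,1)]-1 h2:-1[(2,3,0)]-1
p2 X@[(1,3,1)]: h0:-1[(0,3,1)]-1 h1:-1[(1,2,1)]-1 h1:-2[(1,1,1)]-1 h1:-3[(1,0,1)]+1* h2:-1[(1,3,0)]-1
p3 O@[(1,0,1)]: h0:-1[(0,0,1)]-1* h2:-1[(1,0,0)]-1
p4 X@[(0,0,1)]: h2:-1[(0,0,0)]+1*
p5 O@[(0,0,0)] terminal -1; root [(2,3,1)] d6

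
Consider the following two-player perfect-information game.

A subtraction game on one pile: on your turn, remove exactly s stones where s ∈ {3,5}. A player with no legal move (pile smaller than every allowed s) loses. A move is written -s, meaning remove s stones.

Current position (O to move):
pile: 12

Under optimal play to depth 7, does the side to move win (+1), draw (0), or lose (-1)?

ply 1, O at 12 | -3=+1→9*; -5=-1→7
ply 2, X at 9 | -3=-1→6*; -5=-1→4
ply 3, O at 6 | -3=-1→3; -5=+1→1*
ply 4: 1 is terminal -1 (X); from 12 depth 7

value(12, O) = +1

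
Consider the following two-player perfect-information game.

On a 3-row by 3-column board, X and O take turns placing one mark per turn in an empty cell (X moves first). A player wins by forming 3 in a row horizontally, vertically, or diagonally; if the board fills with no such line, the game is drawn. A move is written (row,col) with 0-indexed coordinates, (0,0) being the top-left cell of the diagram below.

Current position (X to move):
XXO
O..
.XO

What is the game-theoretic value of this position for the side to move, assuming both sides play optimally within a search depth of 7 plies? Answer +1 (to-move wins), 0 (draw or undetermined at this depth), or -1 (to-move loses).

[XXO/O../.XO] X move#1: (1,1):+1/XXO/OX./.XO*, (1,2):+0/XXO/O.X/.XO, (2,0):-1/XXO/O../XXO
[XXO/OX./.XO] end (terminal -1, O#2); searched XXO/O../.XO to 7

value(XXO/O../.XO, X) = +1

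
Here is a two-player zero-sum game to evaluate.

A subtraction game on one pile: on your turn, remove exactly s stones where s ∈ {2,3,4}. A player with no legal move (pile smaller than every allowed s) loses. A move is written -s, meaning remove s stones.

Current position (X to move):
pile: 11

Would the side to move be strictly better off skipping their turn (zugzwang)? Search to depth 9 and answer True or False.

ply 1, X at 11 | -2=-1→9; -3=-1→8; -4=+1→7*
ply 2, O at 7 | -2=-1→5*; -3=-1→4; -4=-1→3
ply 3, X at 5 | -2=-1→3; -3=-1→2; -4=+1→1*
ply 4: 1 is terminal -1 (O); from 11 depth 9
if X skipped the turn, O would face:
~ ply 1, O at 11 | -2=-1→9; -3=-1→8; -4=+1→7*
~ ply 2, X at 7 | -2=-1→5*; -3=-1→4; -4=-1→3
~ ply 3, O at 5 | -2=-1→3; -3=-1→2; -4=+1→1*
~ ply 4: 1 is terminal -1 (X); from 11 depth 9
compare (X): move=+1 vs pass=-1

zugzwang(11, X) = False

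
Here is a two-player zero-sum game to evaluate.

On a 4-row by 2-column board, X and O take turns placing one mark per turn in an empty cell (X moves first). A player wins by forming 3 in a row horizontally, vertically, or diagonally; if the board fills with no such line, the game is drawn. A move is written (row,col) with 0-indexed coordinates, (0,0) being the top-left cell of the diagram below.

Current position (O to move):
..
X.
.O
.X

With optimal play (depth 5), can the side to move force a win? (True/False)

O winning at [../X./.O/.X]: False

ply 1, O at ../X./.O/.X | (0,0)=+0→O./X./.O/.X*; (0,1)=+0→.O/X./.O/.X; (1,1)=+0→../XO/.O/.X; (2,0)=+0→../X./OO/.X; (3,0)=+0→../X./.O/OX
ply 2, X at O./X./.O/.X | (0,1)=+0→OX/X./.O/.X*; (1,1)=+0→O./XX/.O/.X; (2,0)=+0→O./X./XO/.X; (3,0)=+0→O./X./.O/XX
ply 3, O at OX/X./.O/.X | (1,1)=+0→OX/XO/.O/.X*; (2,0)=+0→OX/X./OO/.X; (3,0)=+0→OX/X./.O/OX
ply 4, X at OX/XO/.O/.X | (2,0)=+0→OX/XO/XO/.X*; (3,0)=+0→OX/XO/.O/XX
ply 5, O at OX/XO/XO/.X | (3,0)=+0→OX/XO/XO/OX*
ply 6: OX/XO/XO/OX is terminal +0 (X); from ../X./.O/.X depth 5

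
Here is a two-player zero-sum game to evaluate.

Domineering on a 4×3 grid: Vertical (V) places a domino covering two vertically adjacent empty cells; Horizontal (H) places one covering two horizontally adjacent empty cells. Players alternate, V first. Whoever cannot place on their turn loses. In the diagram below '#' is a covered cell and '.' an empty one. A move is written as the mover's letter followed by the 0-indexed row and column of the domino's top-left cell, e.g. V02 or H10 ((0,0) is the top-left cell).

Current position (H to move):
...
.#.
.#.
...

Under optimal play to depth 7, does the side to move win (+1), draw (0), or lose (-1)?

value(.../.#./.#./..., H) = -1

p1 H@[.../.#./.#./...]: H00[##./.#./.#./...]-1* H01[.##/.#./.#./...]-1 H30[.../.#./.#./##.]-1 H31[.../.#./.#./.##]-1
p2 V@[##./.#./.#./...]: V02[###/.##/.#./...]+1* V10[##./##./##./...]+1 V12[##./.##/.##/...]+1 V20[##./.#./##./#..]+1 V22[##./.#./.##/..#]+1
p3 H@[###/.##/.#./...]: H30[###/.##/.#./##.]-1* H31[###/.##/.#./.##]-1
p4 V@[###/.##/.#./##.]: V10[###/###/##./##.]+1* V22[###/.##/.##/###]+1
p5 H@[###/###/##./##.] terminal -1; root [.../.#./.#./...] d7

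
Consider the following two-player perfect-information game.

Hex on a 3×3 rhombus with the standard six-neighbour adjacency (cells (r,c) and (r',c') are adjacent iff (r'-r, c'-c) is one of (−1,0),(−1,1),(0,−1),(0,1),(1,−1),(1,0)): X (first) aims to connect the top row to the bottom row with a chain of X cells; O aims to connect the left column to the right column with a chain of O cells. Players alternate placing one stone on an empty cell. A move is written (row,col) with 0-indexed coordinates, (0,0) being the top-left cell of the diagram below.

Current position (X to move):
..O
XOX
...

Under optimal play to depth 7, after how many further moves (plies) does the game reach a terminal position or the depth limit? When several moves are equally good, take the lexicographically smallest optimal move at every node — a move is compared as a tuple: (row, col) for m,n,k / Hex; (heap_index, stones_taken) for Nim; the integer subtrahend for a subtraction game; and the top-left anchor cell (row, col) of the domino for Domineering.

p1 X@[..O/XOX/...]: (0,0)[X.O/XOX/...]-1 (0,1)[.XO/XOX/...]-1 (2,0)[..O/XOX/X..]+1* (2,1)[..O/XOX/.X.]-1 (2,2)[..O/XOX/..X]-1
p2 O@[..O/XOX/X..]: (0,0)[O.O/XOX/X..]-1* (0,1)[.OO/XOX/X..]-1 (2,1)[..O/XOX/XO.]-1 (2,2)[..O/XOX/X.O]-1
p3 X@[O.O/XOX/X..]: (0,1)[OXO/XOX/X..]+1* (2,1)[O.O/XOX/XX.]-1 (2,2)[O.O/XOX/X.X]-1
p4 O@[OXO/XOX/X..] terminal -1; root [..O/XOX/...] d7

PV length from [..O/XOX/...]: 3 plies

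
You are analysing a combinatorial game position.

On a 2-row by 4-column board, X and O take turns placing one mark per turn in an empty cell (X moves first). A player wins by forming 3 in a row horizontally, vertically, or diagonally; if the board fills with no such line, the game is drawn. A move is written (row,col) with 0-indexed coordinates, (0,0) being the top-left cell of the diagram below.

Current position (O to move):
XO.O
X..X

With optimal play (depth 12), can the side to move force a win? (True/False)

ply 1, O at XO.O/X..X | (0,2)=+1→XOOO/X..X*; (1,1)=+0→XO.O/XO.X; (1,2)=+0→XO.O/X.OX
ply 2: XOOO/X..X is terminal -1 (X); from XO.O/X..X depth 12

O winning at [XO.O/X..X]: True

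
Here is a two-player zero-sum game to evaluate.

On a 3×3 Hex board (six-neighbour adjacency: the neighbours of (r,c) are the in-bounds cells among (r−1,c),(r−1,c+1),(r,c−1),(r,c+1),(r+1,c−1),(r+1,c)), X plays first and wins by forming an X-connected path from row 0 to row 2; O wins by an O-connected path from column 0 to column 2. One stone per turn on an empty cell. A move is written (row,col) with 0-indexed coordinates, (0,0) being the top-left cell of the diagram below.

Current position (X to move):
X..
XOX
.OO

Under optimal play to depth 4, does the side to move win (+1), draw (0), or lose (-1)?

p1 X@[X../XOX/.OO]: (0,1)[XX./XOX/.OO]-1 (0,2)[X.X/XOX/.OO]-1 (2,0)[X../XOX/XOO]+1*
p2 O@[X../XOX/XOO] terminal -1; root [X../XOX/.OO] d4

value(X../XOX/.OO, X) = +1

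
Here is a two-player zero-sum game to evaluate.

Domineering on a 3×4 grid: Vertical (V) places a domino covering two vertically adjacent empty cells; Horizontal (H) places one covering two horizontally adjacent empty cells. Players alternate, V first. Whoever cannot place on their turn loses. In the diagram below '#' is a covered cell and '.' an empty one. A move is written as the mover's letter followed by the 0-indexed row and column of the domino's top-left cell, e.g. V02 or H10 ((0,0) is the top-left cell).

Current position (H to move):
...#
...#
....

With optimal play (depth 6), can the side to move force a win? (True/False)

H winning at [...#/...#/....]: True

ply 1, H at ...#/...#/.... | H00=-1→##.#/...#/....; H01=-1→.###/...#/....; H10=+1→...#/##.#/....*; H11=+1→...#/.###/....; H20=-1→...#/...#/##..; H21=-1→...#/...#/.##.; H22=-1→...#/...#/..##
ply 2, V at ...#/##.#/.... | V02=-1→..##/####/....*; V12=-1→...#/####/..#.
ply 3, H at ..##/####/.... | H00=+1→####/####/....*; H20=+1→..##/####/##..; H21=+1→..##/####/.##.; H22=+1→..##/####/..##
ply 4: ####/####/.... is terminal -1 (V); from ...#/...#/.... depth 6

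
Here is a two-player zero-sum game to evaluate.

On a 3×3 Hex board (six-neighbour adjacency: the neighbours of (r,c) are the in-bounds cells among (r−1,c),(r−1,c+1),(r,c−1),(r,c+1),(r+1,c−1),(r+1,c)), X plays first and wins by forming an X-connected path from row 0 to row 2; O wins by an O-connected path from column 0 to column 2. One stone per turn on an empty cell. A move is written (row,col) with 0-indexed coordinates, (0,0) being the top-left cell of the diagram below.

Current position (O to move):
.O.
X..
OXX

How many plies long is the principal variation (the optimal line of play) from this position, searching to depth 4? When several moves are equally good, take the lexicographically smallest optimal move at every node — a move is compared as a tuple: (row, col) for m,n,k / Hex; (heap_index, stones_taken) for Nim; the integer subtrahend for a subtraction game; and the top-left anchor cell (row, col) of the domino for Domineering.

PV length from [.O./X../OXX]: 3 plies

ply 1, O at .O./X../OXX | (0,0)=-1→OO./X../OXX; (0,2)=+1→.OO/X../OXX*; (1,1)=+1→.O./XO./OXX; (1,2)=-1→.O./X.O/OXX
ply 2, X at .OO/X../OXX | (0,0)=-1→XOO/X../OXX*; (1,1)=-1→.OO/XX./OXX; (1,2)=-1→.OO/X.X/OXX
ply 3, O at XOO/X../OXX | (1,1)=+1→XOO/XO./OXX*; (1,2)=-1→XOO/X.O/OXX
ply 4: XOO/XO./OXX is terminal -1 (X); from .O./X../OXX depth 4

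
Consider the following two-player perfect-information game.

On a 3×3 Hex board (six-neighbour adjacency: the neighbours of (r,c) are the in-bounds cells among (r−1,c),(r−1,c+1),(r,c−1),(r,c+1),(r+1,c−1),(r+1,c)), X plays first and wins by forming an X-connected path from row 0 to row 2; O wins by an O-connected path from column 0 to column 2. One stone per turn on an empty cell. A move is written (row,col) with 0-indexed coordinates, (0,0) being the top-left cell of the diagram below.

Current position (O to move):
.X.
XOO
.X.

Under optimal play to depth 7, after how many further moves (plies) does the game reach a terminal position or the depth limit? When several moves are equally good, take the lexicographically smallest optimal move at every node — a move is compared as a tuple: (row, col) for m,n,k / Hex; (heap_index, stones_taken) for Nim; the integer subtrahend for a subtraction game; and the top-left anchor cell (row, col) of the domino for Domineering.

[.X./XOO/.X.] O move#1: (0,0):-1/OX./XOO/.X., (0,2):-1/.XO/XOO/.X., (2,0):+1/.X./XOO/OX.*, (2,2):-1/.X./XOO/.XO
[.X./XOO/OX.] end (terminal -1, X#2); searched .X./XOO/.X. to 7

PV length from [.X./XOO/.X.]: 1 ply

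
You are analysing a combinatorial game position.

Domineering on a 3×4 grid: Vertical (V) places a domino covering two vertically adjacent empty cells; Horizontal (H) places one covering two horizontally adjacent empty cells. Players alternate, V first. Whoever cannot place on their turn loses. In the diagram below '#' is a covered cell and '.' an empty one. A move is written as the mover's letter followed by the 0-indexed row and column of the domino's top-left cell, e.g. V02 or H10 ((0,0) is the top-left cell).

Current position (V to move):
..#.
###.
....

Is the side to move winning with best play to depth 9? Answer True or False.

ply 1, V at ..#./###./.... | V03=-1→..##/####/....*; V13=-1→..#./####/...#
ply 2, H at ..##/####/.... | H00=+1→####/####/....*; H20=+1→..##/####/##..; H21=+1→..##/####/.##.; H22=+1→..##/####/..##
ply 3: ####/####/.... is terminal -1 (V); from ..#./###./.... depth 9

V winning at [..#./###./....]: False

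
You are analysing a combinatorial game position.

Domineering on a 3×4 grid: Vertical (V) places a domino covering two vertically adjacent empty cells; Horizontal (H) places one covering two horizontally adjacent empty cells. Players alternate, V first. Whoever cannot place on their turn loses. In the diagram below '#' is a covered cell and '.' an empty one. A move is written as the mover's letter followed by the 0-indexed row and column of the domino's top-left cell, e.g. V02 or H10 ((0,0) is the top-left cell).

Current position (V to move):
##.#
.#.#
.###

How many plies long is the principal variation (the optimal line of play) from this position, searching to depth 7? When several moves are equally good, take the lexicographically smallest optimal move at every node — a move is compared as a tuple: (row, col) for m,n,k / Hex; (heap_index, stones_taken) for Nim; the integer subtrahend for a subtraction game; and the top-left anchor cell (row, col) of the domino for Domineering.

[##.#/.#.#/.###] V move#1: V02:+1/####/.###/.###*, V10:+1/##.#/##.#/####
[####/.###/.###] end (terminal -1, H#2); searched ##.#/.#.#/.### to 7

PV length from [##.#/.#.#/.###]: 1 ply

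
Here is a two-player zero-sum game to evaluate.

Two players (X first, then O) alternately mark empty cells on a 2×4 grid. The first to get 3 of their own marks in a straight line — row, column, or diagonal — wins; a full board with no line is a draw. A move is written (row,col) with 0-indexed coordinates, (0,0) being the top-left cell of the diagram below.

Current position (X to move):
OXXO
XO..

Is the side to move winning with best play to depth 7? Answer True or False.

p1 X@[OXXO/XO..]: (1,2)[OXXO/XOX.]+0* (1,3)[OXXO/XO.X]+0
p2 O@[OXXO/XOX.]: (1,3)[OXXO/XOXO]+0*
p3 X@[OXXO/XOXO] terminal +0; root [OXXO/XO..] d7

X winning at [OXXO/XO..]: False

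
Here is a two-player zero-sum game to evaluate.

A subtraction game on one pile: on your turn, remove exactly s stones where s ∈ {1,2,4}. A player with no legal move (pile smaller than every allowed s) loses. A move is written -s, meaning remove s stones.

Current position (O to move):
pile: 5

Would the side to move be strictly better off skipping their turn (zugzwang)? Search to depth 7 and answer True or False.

[5] O move#1: -1:-1/4, -2:+1/3*, -4:-1/1
[3] X move#2: -1:-1/2*, -2:-1/1
[2] O move#3: -1:-1/1, -2:+1/0*
[0] end (terminal -1, X#4); searched 5 to 7
suppose O passes — search the same position with X to move:
pass> [5] X move#1: -1:-1/4, -2:+1/3*, -4:-1/1
pass> [3] O move#2: -1:-1/2*, -2:-1/1
pass> [2] X move#3: -1:-1/1, -2:+1/0*
pass> [0] end (terminal -1, O#4); searched 5 to 7
for O: play +1, pass -1

zugzwang(5, O) = False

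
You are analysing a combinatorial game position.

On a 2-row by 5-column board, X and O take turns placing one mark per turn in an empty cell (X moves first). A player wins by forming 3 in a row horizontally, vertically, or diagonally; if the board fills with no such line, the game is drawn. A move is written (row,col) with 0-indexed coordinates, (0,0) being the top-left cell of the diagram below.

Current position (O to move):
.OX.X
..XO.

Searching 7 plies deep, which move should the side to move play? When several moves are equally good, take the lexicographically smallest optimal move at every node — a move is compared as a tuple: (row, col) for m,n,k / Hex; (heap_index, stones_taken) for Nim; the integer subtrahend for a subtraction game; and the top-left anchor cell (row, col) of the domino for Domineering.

O's best at [.OX.X/..XO.]: (0,3)

p1 O@[.OX.X/..XO.]: (0,0)[OOX.X/..XO.]-1 (0,3)[.OXOX/..XO.]+0* (1,0)[.OX.X/O.XO.]-1 (1,1)[.OX.X/.OXO.]-1 (1,4)[.OX.X/..XOO]-1
p2 X@[.OXOX/..XO.]: (0,0)[XOXOX/..XO.]+0* (1,0)[.OXOX/X.XO.]+0 (1,1)[.OXOX/.XXO.]+0 (1,4)[.OXOX/..XOX]+0
p3 O@[XOXOX/..XO.]: (1,0)[XOXOX/O.XO.]+0* (1,1)[XOXOX/.OXO.]+0 (1,4)[XOXOX/..XOO]+0
p4 X@[XOXOX/O.XO.]: (1,1)[XOXOX/OXXO.]+0* (1,4)[XOXOX/O.XOX]+0
p5 O@[XOXOX/OXXO.]: (1,4)[XOXOX/OXXOO]+0*
p6 X@[XOXOX/OXXOO] terminal +0; root [.OX.X/..XO.] d7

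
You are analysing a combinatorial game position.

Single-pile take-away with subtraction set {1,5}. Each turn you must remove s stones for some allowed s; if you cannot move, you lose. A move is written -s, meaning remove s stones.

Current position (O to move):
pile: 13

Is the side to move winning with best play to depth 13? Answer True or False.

[13] O move#1: -1:+1/12*, -5:+1/8
[12] X move#2: -1:-1/11*, -5:-1/7
[11] O move#3: -1:+1/10*, -5:+1/6
[10] X move#4: -1:-1/9*, -5:-1/5
[9] O move#5: -1:+1/8*, -5:+1/4
[8] X move#6: -1:-1/7*, -5:-1/3
[7] O move#7: -1:+1/6*, -5:+1/2
[6] X move#8: -1:-1/5*, -5:-1/1
[5] O move#9: -1:+1/4*, -5:+1/0
[4] X move#10: -1:-1/3*
[3] O move#11: -1:+1/2*
[2] X move#12: -1:-1/1*
[1] O move#13: -1:+1/0*
[0] end (terminal -1, X#14); searched 13 to 13

O winning at [13]: True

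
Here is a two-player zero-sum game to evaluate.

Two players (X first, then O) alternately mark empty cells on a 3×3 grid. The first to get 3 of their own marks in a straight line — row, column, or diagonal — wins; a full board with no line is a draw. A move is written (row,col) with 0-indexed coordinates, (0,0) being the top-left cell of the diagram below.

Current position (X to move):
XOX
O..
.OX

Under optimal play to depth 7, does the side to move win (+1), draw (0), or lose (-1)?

value(XOX/O../.OX, X) = +1

p1 X@[XOX/O../.OX]: (1,1)[XOX/OX./.OX]+1* (1,2)[XOX/O.X/.OX]+1 (2,0)[XOX/O../XOX]-1
p2 O@[XOX/OX./.OX] terminal -1; root [XOX/O../.OX] d7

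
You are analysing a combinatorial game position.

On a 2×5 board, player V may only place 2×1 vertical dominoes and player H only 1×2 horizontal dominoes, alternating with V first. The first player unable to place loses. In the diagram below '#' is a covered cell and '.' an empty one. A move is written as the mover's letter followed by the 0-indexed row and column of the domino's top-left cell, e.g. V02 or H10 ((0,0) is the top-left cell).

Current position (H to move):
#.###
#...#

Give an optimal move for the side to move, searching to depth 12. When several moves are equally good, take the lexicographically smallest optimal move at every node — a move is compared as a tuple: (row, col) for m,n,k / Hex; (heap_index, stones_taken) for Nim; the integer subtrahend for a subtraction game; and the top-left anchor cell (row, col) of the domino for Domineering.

H's best at [#.###/#...#]: H11

[#.###/#...#] H move#1: H11:+1/#.###/###.#*, H12:-1/#.###/#.###
[#.###/###.#] end (terminal -1, V#2); searched #.###/#...# to 12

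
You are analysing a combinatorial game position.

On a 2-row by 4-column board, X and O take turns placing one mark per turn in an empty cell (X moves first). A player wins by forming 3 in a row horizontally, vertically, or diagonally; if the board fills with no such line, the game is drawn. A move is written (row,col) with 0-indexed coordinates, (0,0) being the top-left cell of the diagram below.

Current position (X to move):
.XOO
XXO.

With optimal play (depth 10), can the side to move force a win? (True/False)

X winning at [.XOO/XXO.]: False

ply 1, X at .XOO/XXO. | (0,0)=+0→XXOO/XXO.*; (1,3)=+0→.XOO/XXOX
ply 2, O at XXOO/XXO. | (1,3)=+0→XXOO/XXOO*
ply 3: XXOO/XXOO is terminal +0 (X); from .XOO/XXO. depth 10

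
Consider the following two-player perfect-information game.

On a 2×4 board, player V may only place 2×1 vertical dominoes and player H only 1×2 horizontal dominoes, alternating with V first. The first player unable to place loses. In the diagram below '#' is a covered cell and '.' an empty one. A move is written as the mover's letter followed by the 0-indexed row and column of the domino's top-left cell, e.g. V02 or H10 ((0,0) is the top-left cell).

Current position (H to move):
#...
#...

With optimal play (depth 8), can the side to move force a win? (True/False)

p1 H@[#.../#...]: H01[###./#...]+1* H02[#.##/#...]+1 H11[#.../###.]+1 H12[#.../#.##]+1
p2 V@[###./#...]: V03[####/#..#]-1*
p3 H@[####/#..#]: H11[####/####]+1*
p4 V@[####/####] terminal -1; root [#.../#...] d8

H winning at [#.../#...]: True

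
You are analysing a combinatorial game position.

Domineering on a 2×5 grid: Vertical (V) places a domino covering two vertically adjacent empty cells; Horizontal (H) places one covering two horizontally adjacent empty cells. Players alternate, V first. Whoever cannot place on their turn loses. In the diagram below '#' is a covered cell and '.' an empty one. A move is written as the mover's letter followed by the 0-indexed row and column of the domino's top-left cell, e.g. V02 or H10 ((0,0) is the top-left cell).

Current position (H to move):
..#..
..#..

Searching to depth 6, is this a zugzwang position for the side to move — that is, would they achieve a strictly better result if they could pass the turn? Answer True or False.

zugzwang(..#../..#.., H) = True

p1 H@[..#../..#..]: H00[###../..#..]-1* H03[..###/..#..]-1 H10[..#../###..]-1 H13[..#../..###]-1
p2 V@[###../..#..]: V03[####./..##.]+1* V04[###.#/..#.#]+1
p3 H@[####./..##.]: H10[####./####.]-1*
p4 V@[####./####.]: V04[#####/#####]+1*
p5 H@[#####/#####] terminal -1; root [..#../..#..] d6
if H skipped the turn, V would face:
~ p1 V@[..#../..#..]: V00[#.#../#.#..]-1* V01[.##../.##..]-1 V03[..##./..##.]-1 V04[..#.#/..#.#]-1
~ p2 H@[#.#../#.#..]: H03[#.###/#.#..]+1* H13[#.#../#.###]+1
~ p3 V@[#.###/#.#..]: V01[#####/###..]-1*
~ p4 H@[#####/###..]: H13[#####/#####]+1*
~ p5 V@[#####/#####] terminal -1; root [..#../..#..] d6
compare (H): move=-1 vs pass=+1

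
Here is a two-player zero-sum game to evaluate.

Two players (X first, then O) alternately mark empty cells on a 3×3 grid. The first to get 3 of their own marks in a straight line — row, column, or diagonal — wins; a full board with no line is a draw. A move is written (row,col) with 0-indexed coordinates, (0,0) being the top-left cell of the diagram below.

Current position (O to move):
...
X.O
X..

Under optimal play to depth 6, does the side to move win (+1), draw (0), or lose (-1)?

value(.../X.O/X.., O) = 0

ply 1, O at .../X.O/X.. | (0,0)=+0→O../X.O/X..*; (0,1)=-1→.O./X.O/X..; (0,2)=-1→..O/X.O/X..; (1,1)=-1→.../XOO/X..; (2,1)=-1→.../X.O/XO.; (2,2)=-1→.../X.O/X.O
ply 2, X at O../X.O/X.. | (0,1)=-1→OX./X.O/X..; (0,2)=+0→O.X/X.O/X..*; (1,1)=-1→O../XXO/X..; (2,1)=-1→O../X.O/XX.; (2,2)=+0→O../X.O/X.X
ply 3, O at O.X/X.O/X.. | (0,1)=-1→OOX/X.O/X..; (1,1)=+0→O.X/XOO/X..*; (2,1)=-1→O.X/X.O/XO.; (2,2)=-1→O.X/X.O/X.O
ply 4, X at O.X/XOO/X.. | (0,1)=-1→OXX/XOO/X..; (2,1)=-1→O.X/XOO/XX.; (2,2)=+0→O.X/XOO/X.X*
ply 5, O at O.X/XOO/X.X | (0,1)=-1→OOX/XOO/X.X; (2,1)=+0→O.X/XOO/XOX*
ply 6, X at O.X/XOO/XOX | (0,1)=+0→OXX/XOO/XOX*
ply 7: OXX/XOO/XOX is terminal +0 (O); from .../X.O/X.. depth 6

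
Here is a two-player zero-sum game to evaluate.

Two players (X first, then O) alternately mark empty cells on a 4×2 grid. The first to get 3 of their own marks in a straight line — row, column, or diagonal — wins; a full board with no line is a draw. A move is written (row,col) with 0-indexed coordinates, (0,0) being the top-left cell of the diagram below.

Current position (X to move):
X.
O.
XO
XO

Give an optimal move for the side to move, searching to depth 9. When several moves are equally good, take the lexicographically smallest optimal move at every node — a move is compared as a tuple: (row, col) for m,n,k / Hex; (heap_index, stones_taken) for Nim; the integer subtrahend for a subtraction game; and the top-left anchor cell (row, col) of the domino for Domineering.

X's best at [X./O./XO/XO]: (1,1)

[X./O./XO/XO] X move#1: (0,1):-1/XX/O./XO/XO, (1,1):+0/X./OX/XO/XO*
[X./OX/XO/XO] O move#2: (0,1):+0/XO/OX/XO/XO*
[XO/OX/XO/XO] end (terminal +0, X#3); searched X./O./XO/XO to 9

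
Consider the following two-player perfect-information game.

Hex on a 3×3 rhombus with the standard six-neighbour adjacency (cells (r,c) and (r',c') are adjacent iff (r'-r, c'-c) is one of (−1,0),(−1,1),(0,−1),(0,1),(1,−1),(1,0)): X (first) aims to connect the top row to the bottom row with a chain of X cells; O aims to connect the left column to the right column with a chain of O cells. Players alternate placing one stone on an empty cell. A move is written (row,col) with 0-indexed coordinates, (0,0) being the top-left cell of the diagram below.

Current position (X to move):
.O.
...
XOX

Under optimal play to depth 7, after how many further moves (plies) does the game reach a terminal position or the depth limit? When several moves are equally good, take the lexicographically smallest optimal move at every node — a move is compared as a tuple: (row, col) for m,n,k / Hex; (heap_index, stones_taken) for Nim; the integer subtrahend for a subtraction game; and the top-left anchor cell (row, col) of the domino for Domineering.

ply 1, X at .O./.../XOX | (0,0)=+1→XO./.../XOX*; (0,2)=+1→.OX/.../XOX; (1,0)=+1→.O./X../XOX; (1,1)=-1→.O./.X./XOX; (1,2)=-1→.O./..X/XOX
ply 2, O at XO./.../XOX | (0,2)=-1→XOO/.../XOX*; (1,0)=-1→XO./O../XOX; (1,1)=-1→XO./.O./XOX; (1,2)=-1→XO./..O/XOX
ply 3, X at XOO/.../XOX | (1,0)=+1→XOO/X../XOX*; (1,1)=-1→XOO/.X./XOX; (1,2)=-1→XOO/..X/XOX
ply 4: XOO/X../XOX is terminal -1 (O); from .O./.../XOX depth 7

PV length from [.O./.../XOX]: 3 plies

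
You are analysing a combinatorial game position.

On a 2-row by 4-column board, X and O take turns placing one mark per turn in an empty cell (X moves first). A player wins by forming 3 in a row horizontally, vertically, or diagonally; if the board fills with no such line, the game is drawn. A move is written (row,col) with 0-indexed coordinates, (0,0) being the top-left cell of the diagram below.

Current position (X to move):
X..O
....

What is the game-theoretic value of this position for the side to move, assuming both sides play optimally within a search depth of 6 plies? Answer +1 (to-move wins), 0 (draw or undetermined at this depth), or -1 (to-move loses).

value(X..O/...., X) = 0

p1 X@[X..O/....]: (0,1)[XX.O/....]+0* (0,2)[X.XO/....]+0 (1,0)[X..O/X...]+0 (1,1)[X..O/.X..]+0 (1,2)[X..O/..X.]+0 (1,3)[X..O/...X]+0
p2 O@[XX.O/....]: (0,2)[XXOO/....]+0* (1,0)[XX.O/O...]-1 (1,1)[XX.O/.O..]-1 (1,2)[XX.O/..O.]-1 (1,3)[XX.O/...O]-1
p3 X@[XXOO/....]: (1,0)[XXOO/X...]+0* (1,1)[XXOO/.X..]+0 (1,2)[XXOO/..X.]+0 (1,3)[XXOO/...X]+0
p4 O@[XXOO/X...]: (1,1)[XXOO/XO..]+0* (1,2)[XXOO/X.O.]+0 (1,3)[XXOO/X..O]+0
p5 X@[XXOO/XO..]: (1,2)[XXOO/XOX.]+0* (1,3)[XXOO/XO.X]+0
p6 O@[XXOO/XOX.]: (1,3)[XXOO/XOXO]+0*
p7 X@[XXOO/XOXO] terminal +0; root [X..O/....] d6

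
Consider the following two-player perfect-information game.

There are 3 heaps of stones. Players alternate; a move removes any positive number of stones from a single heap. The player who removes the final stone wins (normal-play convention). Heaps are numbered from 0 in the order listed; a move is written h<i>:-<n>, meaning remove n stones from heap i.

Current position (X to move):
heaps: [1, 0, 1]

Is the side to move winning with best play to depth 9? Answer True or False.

ply 1, X at (1,0,1) | h0:-1=-1→(0,0,1)*; h2:-1=-1→(1,0,0)
ply 2, O at (0,0,1) | h2:-1=+1→(0,0,0)*
ply 3: (0,0,0) is terminal -1 (X); from (1,0,1) depth 9

X winning at [(1,0,1)]: False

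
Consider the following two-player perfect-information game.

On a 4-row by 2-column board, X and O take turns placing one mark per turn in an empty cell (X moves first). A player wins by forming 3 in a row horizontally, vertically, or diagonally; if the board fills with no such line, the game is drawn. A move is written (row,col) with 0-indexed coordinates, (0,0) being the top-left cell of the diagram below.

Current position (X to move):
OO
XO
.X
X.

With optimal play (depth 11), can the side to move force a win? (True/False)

p1 X@[OO/XO/.X/X.]: (2,0)[OO/XO/XX/X.]+1* (3,1)[OO/XO/.X/XX]+0
p2 O@[OO/XO/XX/X.] terminal -1; root [OO/XO/.X/X.] d11

X winning at [OO/XO/.X/X.]: True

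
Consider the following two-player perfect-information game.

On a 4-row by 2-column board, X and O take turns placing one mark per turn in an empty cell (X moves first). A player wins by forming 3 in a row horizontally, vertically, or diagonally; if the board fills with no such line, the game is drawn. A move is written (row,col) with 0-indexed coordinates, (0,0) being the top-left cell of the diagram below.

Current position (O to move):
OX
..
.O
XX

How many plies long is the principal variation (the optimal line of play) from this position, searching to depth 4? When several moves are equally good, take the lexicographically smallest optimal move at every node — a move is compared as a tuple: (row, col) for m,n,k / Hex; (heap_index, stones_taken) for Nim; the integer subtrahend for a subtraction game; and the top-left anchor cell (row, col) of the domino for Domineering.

PV length from [OX/../.O/XX]: 3 plies

p1 O@[OX/../.O/XX]: (1,0)[OX/O./.O/XX]+0* (1,1)[OX/.O/.O/XX]+0 (2,0)[OX/../OO/XX]+0
p2 X@[OX/O./.O/XX]: (1,1)[OX/OX/.O/XX]-1 (2,0)[OX/O./XO/XX]+0*
p3 O@[OX/O./XO/XX]: (1,1)[OX/OO/XO/XX]+0*
p4 X@[OX/OO/XO/XX] terminal +0; root [OX/../.O/XX] d4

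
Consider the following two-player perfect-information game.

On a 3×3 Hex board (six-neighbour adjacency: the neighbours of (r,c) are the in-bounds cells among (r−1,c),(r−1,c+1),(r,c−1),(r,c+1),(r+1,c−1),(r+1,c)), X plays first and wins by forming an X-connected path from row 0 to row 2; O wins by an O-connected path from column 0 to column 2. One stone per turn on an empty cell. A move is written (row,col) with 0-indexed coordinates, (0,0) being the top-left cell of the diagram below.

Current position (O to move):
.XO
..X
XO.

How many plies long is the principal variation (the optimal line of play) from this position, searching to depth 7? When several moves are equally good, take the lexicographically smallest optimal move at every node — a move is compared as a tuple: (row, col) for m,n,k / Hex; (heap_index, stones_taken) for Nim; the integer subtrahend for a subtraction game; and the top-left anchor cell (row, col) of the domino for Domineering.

[.XO/..X/XO.] O move#1: (0,0):-1/OXO/..X/XO.*, (1,0):-1/.XO/O.X/XO., (1,1):-1/.XO/.OX/XO., (2,2):-1/.XO/..X/XOO
[OXO/..X/XO.] X move#2: (1,0):+1/OXO/X.X/XO.*, (1,1):+1/OXO/.XX/XO., (2,2):+1/OXO/..X/XOX
[OXO/X.X/XO.] end (terminal -1, O#3); searched .XO/..X/XO. to 7

PV length from [.XO/..X/XO.]: 2 plies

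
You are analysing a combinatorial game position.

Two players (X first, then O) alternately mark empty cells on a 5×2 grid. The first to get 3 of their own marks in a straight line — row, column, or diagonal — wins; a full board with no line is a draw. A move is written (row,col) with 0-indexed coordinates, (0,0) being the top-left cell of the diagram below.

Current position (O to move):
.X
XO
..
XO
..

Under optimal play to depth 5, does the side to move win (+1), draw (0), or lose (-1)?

value(.X/XO/../XO/.., O) = +1

p1 O@[.X/XO/../XO/..]: (0,0)[OX/XO/../XO/..]-1 (2,0)[.X/XO/O./XO/..]+0 (2,1)[.X/XO/.O/XO/..]+1* (4,0)[.X/XO/../XO/O.]-1 (4,1)[.X/XO/../XO/.O]-1
p2 X@[.X/XO/.O/XO/..] terminal -1; root [.X/XO/../XO/..] d5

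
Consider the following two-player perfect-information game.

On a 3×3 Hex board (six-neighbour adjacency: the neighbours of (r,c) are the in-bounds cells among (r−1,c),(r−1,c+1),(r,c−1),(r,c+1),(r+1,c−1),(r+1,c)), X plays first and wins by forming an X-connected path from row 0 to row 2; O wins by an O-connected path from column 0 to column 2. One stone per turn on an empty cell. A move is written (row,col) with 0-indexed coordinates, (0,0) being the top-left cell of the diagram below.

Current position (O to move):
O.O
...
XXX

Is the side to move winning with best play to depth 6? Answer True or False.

[O.O/.../XXX] O move#1: (0,1):+1/OOO/.../XXX*, (1,0):+1/O.O/O../XXX, (1,1):+1/O.O/.O./XXX, (1,2):-1/O.O/..O/XXX
[OOO/.../XXX] end (terminal -1, X#2); searched O.O/.../XXX to 6

O winning at [O.O/.../XXX]: True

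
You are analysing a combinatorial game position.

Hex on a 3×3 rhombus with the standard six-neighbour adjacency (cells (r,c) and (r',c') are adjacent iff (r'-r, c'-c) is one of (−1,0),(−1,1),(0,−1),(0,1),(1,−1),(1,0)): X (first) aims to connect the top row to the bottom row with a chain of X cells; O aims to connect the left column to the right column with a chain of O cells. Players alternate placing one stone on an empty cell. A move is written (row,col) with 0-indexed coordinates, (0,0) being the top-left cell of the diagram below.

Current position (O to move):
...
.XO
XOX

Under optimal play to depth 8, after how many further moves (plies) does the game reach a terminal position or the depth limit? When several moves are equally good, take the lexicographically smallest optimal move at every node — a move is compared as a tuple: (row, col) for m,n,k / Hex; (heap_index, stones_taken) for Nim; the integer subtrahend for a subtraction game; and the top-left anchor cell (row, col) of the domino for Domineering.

p1 O@[.../.XO/XOX]: (0,0)[O../.XO/XOX]-1* (0,1)[.O./.XO/XOX]-1 (0,2)[..O/.XO/XOX]-1 (1,0)[.../OXO/XOX]-1
p2 X@[O../.XO/XOX]: (0,1)[OX./.XO/XOX]+1* (0,2)[O.X/.XO/XOX]+1 (1,0)[O../XXO/XOX]+1
p3 O@[OX./.XO/XOX] terminal -1; root [.../.XO/XOX] d8

PV length from [.../.XO/XOX]: 2 plies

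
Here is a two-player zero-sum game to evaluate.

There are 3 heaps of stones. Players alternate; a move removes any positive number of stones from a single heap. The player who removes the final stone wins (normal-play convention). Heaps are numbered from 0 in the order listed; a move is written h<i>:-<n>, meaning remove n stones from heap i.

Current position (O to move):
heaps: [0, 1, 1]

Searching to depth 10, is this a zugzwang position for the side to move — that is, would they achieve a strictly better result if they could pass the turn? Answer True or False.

zugzwang((0,1,1), O) = True

[(0,1,1)] O move#1: h1:-1:-1/(0,0,1)*, h2:-1:-1/(0,1,0)
[(0,0,1)] X move#2: h2:-1:+1/(0,0,0)*
[(0,0,0)] end (terminal -1, O#3); searched (0,1,1) to 10
if O skipped the turn, X would face:
~ [(0,1,1)] X move#1: h1:-1:-1/(0,0,1)*, h2:-1:-1/(0,1,0)
~ [(0,0,1)] O move#2: h2:-1:+1/(0,0,0)*
~ [(0,0,0)] end (terminal -1, X#3); searched (0,1,1) to 10
compare (O): move=-1 vs pass=+1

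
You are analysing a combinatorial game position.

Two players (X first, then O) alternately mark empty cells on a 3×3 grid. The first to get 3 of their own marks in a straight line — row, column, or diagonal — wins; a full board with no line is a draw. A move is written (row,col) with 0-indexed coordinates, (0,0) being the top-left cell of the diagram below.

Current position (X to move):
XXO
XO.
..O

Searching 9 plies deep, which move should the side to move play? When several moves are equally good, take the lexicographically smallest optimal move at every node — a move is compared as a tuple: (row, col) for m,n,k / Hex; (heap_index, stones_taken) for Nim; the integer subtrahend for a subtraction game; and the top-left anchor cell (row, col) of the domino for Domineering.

X's best at [XXO/XO./..O]: (2,0)

ply 1, X at XXO/XO./..O | (1,2)=-1→XXO/XOX/..O; (2,0)=+1→XXO/XO./X.O*; (2,1)=-1→XXO/XO./.XO
ply 2: XXO/XO./X.O is terminal -1 (O); from XXO/XO./..O depth 9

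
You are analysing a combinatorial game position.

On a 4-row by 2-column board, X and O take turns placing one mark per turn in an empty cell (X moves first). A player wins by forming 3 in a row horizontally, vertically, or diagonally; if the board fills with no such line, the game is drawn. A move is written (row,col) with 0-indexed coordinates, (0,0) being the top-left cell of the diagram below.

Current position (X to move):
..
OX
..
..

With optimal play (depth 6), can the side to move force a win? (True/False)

ply 1, X at ../OX/../.. | (0,0)=+0→X./OX/../..; (0,1)=+0→.X/OX/../..; (2,0)=+0→../OX/X./..; (2,1)=+1→../OX/.X/..*; (3,0)=+0→../OX/../X.; (3,1)=+0→../OX/../.X
ply 2, O at ../OX/.X/.. | (0,0)=-1→O./OX/.X/..*; (0,1)=-1→.O/OX/.X/..; (2,0)=-1→../OX/OX/..; (3,0)=-1→../OX/.X/O.; (3,1)=-1→../OX/.X/.O
ply 3, X at O./OX/.X/.. | (0,1)=+1→OX/OX/.X/..*; (2,0)=+1→O./OX/XX/..; (3,0)=-1→O./OX/.X/X.; (3,1)=+1→O./OX/.X/.X
ply 4: OX/OX/.X/.. is terminal -1 (O); from ../OX/../.. depth 6

X winning at [../OX/../..]: True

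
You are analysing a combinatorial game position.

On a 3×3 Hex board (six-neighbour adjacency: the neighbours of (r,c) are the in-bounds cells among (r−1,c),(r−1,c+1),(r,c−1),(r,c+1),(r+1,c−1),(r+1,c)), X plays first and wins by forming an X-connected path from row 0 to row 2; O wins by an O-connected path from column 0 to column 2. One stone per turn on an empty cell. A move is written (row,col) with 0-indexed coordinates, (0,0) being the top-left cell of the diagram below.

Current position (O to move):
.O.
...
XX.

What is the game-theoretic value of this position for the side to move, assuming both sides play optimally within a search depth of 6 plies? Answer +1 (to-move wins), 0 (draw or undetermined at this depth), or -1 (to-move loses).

value(.O./.../XX., O) = +1

ply 1, O at .O./.../XX. | (0,0)=-1→OO./.../XX.; (0,2)=+1→.OO/.../XX.*; (1,0)=-1→.O./O../XX.; (1,1)=+1→.O./.O./XX.; (1,2)=+1→.O./..O/XX.; (2,2)=-1→.O./.../XXO
ply 2, X at .OO/.../XX. | (0,0)=-1→XOO/.../XX.*; (1,0)=-1→.OO/X../XX.; (1,1)=-1→.OO/.X./XX.; (1,2)=-1→.OO/..X/XX.; (2,2)=-1→.OO/.../XXX
ply 3, O at XOO/.../XX. | (1,0)=+1→XOO/O../XX.*; (1,1)=-1→XOO/.O./XX.; (1,2)=-1→XOO/..O/XX.; (2,2)=-1→XOO/.../XXO
ply 4: XOO/O../XX. is terminal -1 (X); from .O./.../XX. depth 6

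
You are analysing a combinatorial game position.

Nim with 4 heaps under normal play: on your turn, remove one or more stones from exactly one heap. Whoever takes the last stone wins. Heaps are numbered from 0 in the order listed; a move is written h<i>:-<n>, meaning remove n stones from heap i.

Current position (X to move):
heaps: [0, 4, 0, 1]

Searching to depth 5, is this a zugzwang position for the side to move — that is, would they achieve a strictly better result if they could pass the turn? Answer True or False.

p1 X@[(0,4,0,1)]: h1:-1[(0,3,0,1)]-1 h1:-2[(0,2,0,1)]-1 h1:-3[(0,1,0,1)]+1* h1:-4[(0,0,0,1)]-1 h3:-1[(0,4,0,0)]-1
p2 O@[(0,1,0,1)]: h1:-1[(0,0,0,1)]-1* h3:-1[(0,1,0,0)]-1
p3 X@[(0,0,0,1)]: h3:-1[(0,0,0,0)]+1*
p4 O@[(0,0,0,0)] terminal -1; root [(0,4,0,1)] d5
pass branch (O moves first from the same position):
  | p1 O@[(0,4,0,1)]: h1:-1[(0,3,0,1)]-1 h1:-2[(0,2,0,1)]-1 h1:-3[(0,1,0,1)]+1* h1:-4[(0,0,0,1)]-1 h3:-1[(0,4,0,0)]-1
  | p2 X@[(0,1,0,1)]: h1:-1[(0,0,0,1)]-1* h3:-1[(0,1,0,0)]-1
  | p3 O@[(0,0,0,1)]: h3:-1[(0,0,0,0)]+1*
  | p4 X@[(0,0,0,0)] terminal -1; root [(0,4,0,1)] d5
X moving scores +1; X passing scores -1

zugzwang((0,4,0,1), X) = False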